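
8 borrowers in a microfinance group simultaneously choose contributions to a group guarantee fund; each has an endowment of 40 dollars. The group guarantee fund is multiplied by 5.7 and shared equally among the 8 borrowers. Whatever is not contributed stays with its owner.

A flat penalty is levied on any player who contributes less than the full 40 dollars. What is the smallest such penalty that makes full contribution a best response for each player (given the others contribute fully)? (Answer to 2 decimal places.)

Given the others contribute fully, the best deviation is to contribute 0 (any partial contribution still incurs the fine and gives up units whose private return 0.7125 is below 1).
Deviating from 40 to 0 saves 40 dollars but forfeits the deviator's share of the drop in the group guarantee fund: 5.7/8 × 40 = 28.50.
So the deviation gain is 40 − 28.50 = 11.50, and the fine must be at least 11.50 dollars to wipe it out.

11.50 dollars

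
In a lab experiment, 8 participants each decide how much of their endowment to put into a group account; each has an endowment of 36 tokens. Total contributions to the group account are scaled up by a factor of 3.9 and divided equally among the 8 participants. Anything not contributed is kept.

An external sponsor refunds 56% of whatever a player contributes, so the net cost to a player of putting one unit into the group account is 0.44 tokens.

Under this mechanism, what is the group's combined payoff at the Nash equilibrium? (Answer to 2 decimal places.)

The effective private return per unit is now (3.9/8) / 0.44 = 1.1080 > 1, so every player's dominant strategy flips to full contribution.
So the Nash equilibrium is full contribution by all 8; the group earns 8 × (36 × 0.56 + 3.9 × 36) = 1284.48.

1284.48 tokens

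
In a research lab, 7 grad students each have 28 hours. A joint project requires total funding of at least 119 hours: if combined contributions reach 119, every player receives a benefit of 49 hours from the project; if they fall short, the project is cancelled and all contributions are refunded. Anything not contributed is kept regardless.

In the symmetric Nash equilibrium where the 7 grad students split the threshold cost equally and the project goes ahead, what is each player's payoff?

Equal share of the threshold: 119/7 = 17.
At this profile no one gains by cutting their contribution: any cut drops the total below 119, the project is cancelled, contributions are refunded, and the deviator ends with 28, which is less than 28 − 17 + 49 = 60. Contributing more than 17 just wastes the excess. So contributing exactly 17 is a best response.
Each player's payoff: 28 − 17 + 49 = 60.

60 hours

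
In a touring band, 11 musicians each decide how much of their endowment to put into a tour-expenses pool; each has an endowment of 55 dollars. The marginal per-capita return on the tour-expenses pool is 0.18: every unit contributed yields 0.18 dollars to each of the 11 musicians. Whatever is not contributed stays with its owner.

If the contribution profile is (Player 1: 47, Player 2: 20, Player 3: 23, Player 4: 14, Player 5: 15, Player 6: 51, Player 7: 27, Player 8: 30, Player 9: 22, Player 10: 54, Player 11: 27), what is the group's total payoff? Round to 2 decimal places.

Total contributed: 47 + 20 + 23 + 14 + 15 + 51 + 27 + 30 + 22 + 54 + 27 = 330; total kept: 11 × 55 − 330 = 275.
The tour-expenses pool pays out 0.18 × 11 × 330 = 653.40 in aggregate.
Group total = 275 + 653.40 = 928.40.

928.40 dollars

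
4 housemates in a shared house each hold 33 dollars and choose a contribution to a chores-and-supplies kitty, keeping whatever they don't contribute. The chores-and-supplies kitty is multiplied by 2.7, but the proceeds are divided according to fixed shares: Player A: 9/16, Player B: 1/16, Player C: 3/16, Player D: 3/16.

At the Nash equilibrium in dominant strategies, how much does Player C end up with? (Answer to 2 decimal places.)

49.71 dollars

A player with share s gets back 2.7·s per unit contributed, so full contribution is dominant for anyone with s > 1/2.7 = 0.3704 and zero contribution is dominant for anyone below.
The only share above 0.3704 is Player A's 9/16, contributing 33; the remaining 3 contribute 0. Total contributed: 33.
Player C keeps 33 and receives 2.7 × 33 × 3/16 = 16.71 from the chores-and-supplies kitty, for a payoff of 49.71.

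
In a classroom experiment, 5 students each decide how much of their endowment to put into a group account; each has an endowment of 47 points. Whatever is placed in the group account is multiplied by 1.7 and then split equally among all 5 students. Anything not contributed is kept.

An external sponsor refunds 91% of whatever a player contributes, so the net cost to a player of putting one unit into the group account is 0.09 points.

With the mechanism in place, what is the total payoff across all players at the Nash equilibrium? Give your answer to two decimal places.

With the mechanism, a contributed unit returns (1.7/5) / 0.09 = 3.7778 per unit of net cost to the contributor — now above 1 — so contributing fully is weakly dominant for every player.
At the Nash equilibrium everyone contributes 47. Group total payoff = 5 × (47 × 0.91 + 1.7 × 47) = 613.35.

613.35 points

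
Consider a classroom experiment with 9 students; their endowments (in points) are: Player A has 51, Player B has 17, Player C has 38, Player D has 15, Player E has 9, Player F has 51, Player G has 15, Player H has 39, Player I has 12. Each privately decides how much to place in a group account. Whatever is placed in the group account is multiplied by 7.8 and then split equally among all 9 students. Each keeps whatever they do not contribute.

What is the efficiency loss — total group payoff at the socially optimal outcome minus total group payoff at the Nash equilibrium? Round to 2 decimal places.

1679.60 points

The private return per contributed unit is 7.8/9 = 0.8667 < 1 for every player regardless of endowment, so the Nash equilibrium is zero contribution and the group total is Σ E_j = 51 + 17 + 38 + 15 + 9 + 51 + 15 + 39 + 12 = 247.
Each contributed unit returns 7.800 to the group, so the social optimum is full contribution by everyone: group total = 7.800 × 247 = 1926.60.
Efficiency loss = (7.800 − 1) × 247 = 1679.60.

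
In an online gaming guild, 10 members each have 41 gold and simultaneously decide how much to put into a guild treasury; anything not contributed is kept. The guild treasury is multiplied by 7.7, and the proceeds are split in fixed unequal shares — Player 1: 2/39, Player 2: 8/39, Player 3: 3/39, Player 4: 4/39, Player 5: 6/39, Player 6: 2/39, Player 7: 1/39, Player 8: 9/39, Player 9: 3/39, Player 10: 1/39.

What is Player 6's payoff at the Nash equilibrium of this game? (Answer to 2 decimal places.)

Player j's private return per contributed unit is 7.7 × (j's share). Contributing is weakly dominant for j when that share is at least 1/7.7 = 0.1299, and contributing 0 is dominant otherwise.
The shares above 0.1299 belong to Player 2, Player 5 and Player 8, contributing 41 each; the remaining 7 contribute 0. Total contributed: 123.
Player 6 keeps 41 and receives 7.7 × 123 × 2/39 = 48.57 from the guild treasury, for a payoff of 89.57.

89.57 gold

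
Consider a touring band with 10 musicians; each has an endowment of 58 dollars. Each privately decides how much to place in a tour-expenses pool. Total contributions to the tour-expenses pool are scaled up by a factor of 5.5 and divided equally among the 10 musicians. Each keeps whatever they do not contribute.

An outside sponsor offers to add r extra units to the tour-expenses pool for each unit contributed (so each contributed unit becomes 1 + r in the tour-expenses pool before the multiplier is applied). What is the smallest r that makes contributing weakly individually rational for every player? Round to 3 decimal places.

0.818

With matching at rate r, one contributed unit becomes (1 + r) in the tour-expenses pool and returns 5.5 × (1 + r) / 10 to the contributor.
Setting this equal to 1: 1 + r = 10/5.5 = 1.8182.
So the minimum matching rate is r = 1.8182 − 1 = 0.818.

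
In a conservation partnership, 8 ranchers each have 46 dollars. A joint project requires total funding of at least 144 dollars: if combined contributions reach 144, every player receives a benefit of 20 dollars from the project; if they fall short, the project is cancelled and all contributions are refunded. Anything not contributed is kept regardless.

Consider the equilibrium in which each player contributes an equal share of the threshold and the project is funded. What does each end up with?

48 dollars

Equal share of the threshold: 144/8 = 18.
At this profile no one gains by cutting their contribution: any cut drops the total below 144, the project is cancelled, contributions are refunded, and the deviator ends with 46, which is less than 46 − 18 + 20 = 48. Contributing more than 18 just wastes the excess. So contributing exactly 18 is a best response.
Each player's payoff: 46 − 18 + 20 = 48.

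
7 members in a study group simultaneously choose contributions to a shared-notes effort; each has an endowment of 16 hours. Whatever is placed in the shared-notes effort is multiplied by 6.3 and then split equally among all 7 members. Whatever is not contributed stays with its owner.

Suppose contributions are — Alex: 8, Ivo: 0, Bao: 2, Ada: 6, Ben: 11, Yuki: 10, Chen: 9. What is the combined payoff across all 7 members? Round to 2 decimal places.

355.80 hours

Total contributed: 8 + 0 + 2 + 6 + 11 + 10 + 9 = 46; total kept: 7 × 16 − 46 = 66.
The shared-notes effort pays out 6.3 × 46 = 289.80 in aggregate.
Group total = 66 + 289.80 = 355.80.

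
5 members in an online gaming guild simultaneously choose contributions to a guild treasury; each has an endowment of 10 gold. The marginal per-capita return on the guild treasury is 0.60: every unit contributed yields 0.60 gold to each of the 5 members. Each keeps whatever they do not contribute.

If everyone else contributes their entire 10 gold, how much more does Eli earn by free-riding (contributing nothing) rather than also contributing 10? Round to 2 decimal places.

4.00 gold

Switching from a contribution of 10 to 0 lets Eli keep an extra 10 gold, but lowers the guild treasury by 10, which costs Eli their own share of that drop: 0.60 × 10 = 6.00.
Net gain = 10 − 6.00 = 4.00. The private return per contributed unit (0.60) is below 1, so free-riding is indeed the best response regardless of what the others do.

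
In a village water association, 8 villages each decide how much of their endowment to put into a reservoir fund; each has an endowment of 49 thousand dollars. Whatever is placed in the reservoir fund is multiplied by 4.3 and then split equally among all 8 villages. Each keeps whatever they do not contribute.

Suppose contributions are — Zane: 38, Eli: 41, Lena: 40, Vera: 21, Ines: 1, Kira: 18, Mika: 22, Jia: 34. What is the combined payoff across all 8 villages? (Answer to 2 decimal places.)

1101.50 thousand dollars

Total contributed: 38 + 41 + 40 + 21 + 1 + 18 + 22 + 34 = 215; total kept: 8 × 49 − 215 = 177.
The reservoir fund pays out 4.3 × 215 = 924.50 in aggregate.
Group total = 177 + 924.50 = 1101.50.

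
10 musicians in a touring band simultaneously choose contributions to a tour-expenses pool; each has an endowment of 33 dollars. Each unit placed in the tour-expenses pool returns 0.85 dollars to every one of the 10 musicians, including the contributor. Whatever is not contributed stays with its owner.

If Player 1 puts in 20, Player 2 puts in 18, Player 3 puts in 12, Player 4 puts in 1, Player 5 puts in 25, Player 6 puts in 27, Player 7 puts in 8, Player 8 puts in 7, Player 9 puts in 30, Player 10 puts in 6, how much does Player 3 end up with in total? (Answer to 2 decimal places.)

151.90 dollars

Total contributed: 20 + 18 + 12 + 1 + 25 + 27 + 8 + 7 + 30 + 6 = 154.
Each receives 0.85 × 154 = 130.90 from the tour-expenses pool.
Player 3 keeps 33 − 12 = 21, so Player 3's payoff is 21 + 130.90 = 151.90.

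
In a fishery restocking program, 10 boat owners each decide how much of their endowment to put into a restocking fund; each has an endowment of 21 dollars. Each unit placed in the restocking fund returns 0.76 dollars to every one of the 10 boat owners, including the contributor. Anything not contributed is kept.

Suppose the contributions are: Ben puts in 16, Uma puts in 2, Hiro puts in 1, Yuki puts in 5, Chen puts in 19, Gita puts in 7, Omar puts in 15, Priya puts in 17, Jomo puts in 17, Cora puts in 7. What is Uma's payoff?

Total contributed: 16 + 2 + 1 + 5 + 19 + 7 + 15 + 17 + 17 + 7 = 106.
Each receives 0.76 × 106 = 80.56 from the restocking fund.
Uma keeps 21 − 2 = 19, so Uma's payoff is 19 + 80.56 = 99.56.

99.56 dollars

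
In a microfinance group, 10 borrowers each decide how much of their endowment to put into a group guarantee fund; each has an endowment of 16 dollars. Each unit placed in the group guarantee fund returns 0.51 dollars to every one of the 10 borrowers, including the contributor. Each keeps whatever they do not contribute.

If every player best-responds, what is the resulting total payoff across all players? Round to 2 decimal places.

The private return per contributed unit is 0.51 < 1, so contributing 0 is dominant for every player. At the Nash equilibrium everyone keeps their 16, and the group total is 10 × 16 = 160.

160.00 dollars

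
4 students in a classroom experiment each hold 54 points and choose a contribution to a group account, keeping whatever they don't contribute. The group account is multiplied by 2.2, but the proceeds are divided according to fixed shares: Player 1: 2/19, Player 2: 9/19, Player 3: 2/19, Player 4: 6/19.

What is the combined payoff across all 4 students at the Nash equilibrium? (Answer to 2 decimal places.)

280.80 points

A player with share s gets back 2.2·s per unit contributed, so full contribution is dominant for anyone with s > 1/2.2 = 0.4545 and zero contribution is dominant for anyone below.
Only Player 2 (9/19) clears that bar, contributing 54; the remaining 3 contribute 0. Total contributed: 54.
The group account pays out 2.2 × 54 = 118.80 in total (split across the unequal shares, but the aggregate is all that matters for the group sum).
The 3 free-riders keep 54 each, adding 162. Group total = 162 + 118.80 = 280.80.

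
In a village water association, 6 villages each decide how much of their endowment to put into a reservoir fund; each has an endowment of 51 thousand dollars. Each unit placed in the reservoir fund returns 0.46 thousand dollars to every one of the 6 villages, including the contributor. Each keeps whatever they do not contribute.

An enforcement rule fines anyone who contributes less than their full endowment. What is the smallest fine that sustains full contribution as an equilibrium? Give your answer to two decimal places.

Given the others contribute fully, the best deviation is to contribute 0 (any partial contribution still incurs the fine and gives up units whose private return 0.46 is below 1).
Deviating from 51 to 0 saves 51 thousand dollars but forfeits the deviator's share of the drop in the reservoir fund: 0.46 × 51 = 23.46.
So the deviation gain is 51 − 23.46 = 27.54, and the fine must be at least 27.54 thousand dollars to wipe it out.

27.54 thousand dollars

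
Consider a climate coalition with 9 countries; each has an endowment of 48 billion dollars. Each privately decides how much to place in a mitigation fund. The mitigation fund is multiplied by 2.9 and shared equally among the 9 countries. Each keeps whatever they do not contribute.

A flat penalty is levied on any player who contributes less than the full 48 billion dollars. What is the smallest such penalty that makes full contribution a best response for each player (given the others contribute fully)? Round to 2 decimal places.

Given the others contribute fully, the best deviation is to contribute 0 (any partial contribution still incurs the fine and gives up units whose private return 0.3222 is below 1).
Deviating from 48 to 0 saves 48 billion dollars but forfeits the deviator's share of the drop in the mitigation fund: 2.9/9 × 48 = 15.47.
So the deviation gain is 48 − 15.47 = 32.53, and the fine must be at least 32.53 billion dollars to wipe it out.

32.53 billion dollars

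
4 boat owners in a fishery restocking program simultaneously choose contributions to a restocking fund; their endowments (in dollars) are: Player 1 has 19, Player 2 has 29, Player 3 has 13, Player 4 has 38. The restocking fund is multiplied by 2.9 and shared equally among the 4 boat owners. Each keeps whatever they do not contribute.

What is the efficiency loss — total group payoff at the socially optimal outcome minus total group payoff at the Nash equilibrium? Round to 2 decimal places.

The private return per contributed unit is 2.9/4 = 0.7250 < 1 for every player regardless of endowment, so the Nash equilibrium is zero contribution and the group total is Σ E_j = 19 + 29 + 13 + 38 = 99.
Each contributed unit returns 2.900 to the group, so the social optimum is full contribution by everyone: group total = 2.900 × 99 = 287.10.
Efficiency loss = (2.900 − 1) × 99 = 188.10.

188.10 dollars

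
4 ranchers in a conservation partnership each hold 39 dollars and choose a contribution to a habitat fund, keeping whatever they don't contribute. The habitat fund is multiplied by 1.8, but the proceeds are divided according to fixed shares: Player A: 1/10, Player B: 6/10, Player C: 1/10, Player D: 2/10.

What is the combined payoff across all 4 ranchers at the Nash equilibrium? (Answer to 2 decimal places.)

Each unit j contributes comes back to j as 1.8 × (j's share), so j prefers to contribute only if that share exceeds 1/1.8 = 0.5556; otherwise keeping the unit dominates.
Player B alone (share 6/10) is above the threshold, contributing 39; the remaining 3 contribute 0. Total contributed: 39.
The habitat fund pays out 1.8 × 39 = 70.20 in total (split across the unequal shares, but the aggregate is all that matters for the group sum).
The 3 free-riders keep 39 each, adding 117. Group total = 117 + 70.20 = 187.20.

187.20 dollars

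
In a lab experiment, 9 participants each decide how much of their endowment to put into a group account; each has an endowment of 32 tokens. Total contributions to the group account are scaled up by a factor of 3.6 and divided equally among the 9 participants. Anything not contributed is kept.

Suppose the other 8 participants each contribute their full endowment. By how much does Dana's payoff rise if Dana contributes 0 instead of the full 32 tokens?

19.20 tokens

Switching from a contribution of 32 to 0 lets Dana keep an extra 32 tokens, but lowers the group account by 32, which costs Dana their own share of that drop: 3.6/9 × 32 = 12.80.
Net gain = 32 − 12.80 = 19.20. The private return per contributed unit (0.4000) is below 1, so free-riding is indeed the best response regardless of what the others do.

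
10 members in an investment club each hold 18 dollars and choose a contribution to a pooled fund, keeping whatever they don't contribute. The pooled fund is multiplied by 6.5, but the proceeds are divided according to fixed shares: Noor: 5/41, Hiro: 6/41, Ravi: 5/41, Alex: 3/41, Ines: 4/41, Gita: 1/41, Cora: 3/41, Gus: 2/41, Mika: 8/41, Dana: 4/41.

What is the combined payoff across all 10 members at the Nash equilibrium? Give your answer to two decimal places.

Each unit j contributes comes back to j as 6.5 × (j's share), so j prefers to contribute only if that share exceeds 1/6.5 = 0.1538; otherwise keeping the unit dominates.
Mika alone (share 8/41) is above the threshold, contributing 18; the remaining 9 contribute 0. Total contributed: 18.
The pooled fund pays out 6.5 × 18 = 117.00 in total (split across the unequal shares, but the aggregate is all that matters for the group sum).
The 9 free-riders keep 18 each, adding 162. Group total = 162 + 117.00 = 279.00.

279.00 dollars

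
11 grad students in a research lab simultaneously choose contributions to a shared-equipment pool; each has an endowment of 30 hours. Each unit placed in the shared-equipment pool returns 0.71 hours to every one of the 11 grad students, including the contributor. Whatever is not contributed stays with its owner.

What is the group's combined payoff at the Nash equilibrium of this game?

The private return per contributed unit is 0.71 < 1, so contributing 0 is dominant for every player. At the Nash equilibrium everyone keeps their 30, and the group total is 11 × 30 = 330.

330.00 hours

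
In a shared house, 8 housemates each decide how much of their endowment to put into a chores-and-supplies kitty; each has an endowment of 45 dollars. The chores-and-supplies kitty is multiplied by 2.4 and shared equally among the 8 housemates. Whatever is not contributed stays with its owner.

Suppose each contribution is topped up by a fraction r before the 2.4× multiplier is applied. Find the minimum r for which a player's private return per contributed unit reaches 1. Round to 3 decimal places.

2.333

With matching at rate r, one contributed unit becomes (1 + r) in the chores-and-supplies kitty and returns 2.4 × (1 + r) / 8 to the contributor.
Setting this equal to 1: 1 + r = 8/2.4 = 3.3333.
So the minimum matching rate is r = 3.3333 − 1 = 2.333.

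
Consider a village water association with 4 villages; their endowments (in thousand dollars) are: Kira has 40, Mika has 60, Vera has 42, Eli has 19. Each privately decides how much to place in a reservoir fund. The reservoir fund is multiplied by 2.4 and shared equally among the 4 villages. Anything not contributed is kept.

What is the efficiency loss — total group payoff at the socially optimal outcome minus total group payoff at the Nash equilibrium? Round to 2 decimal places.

The private return per contributed unit is 2.4/4 = 0.6000 < 1 for every player regardless of endowment, so the Nash equilibrium is zero contribution and the group total is Σ E_j = 40 + 60 + 42 + 19 = 161.
Each contributed unit returns 2.400 to the group, so the social optimum is full contribution by everyone: group total = 2.400 × 161 = 386.40.
Efficiency loss = (2.400 − 1) × 161 = 225.40.

225.40 thousand dollars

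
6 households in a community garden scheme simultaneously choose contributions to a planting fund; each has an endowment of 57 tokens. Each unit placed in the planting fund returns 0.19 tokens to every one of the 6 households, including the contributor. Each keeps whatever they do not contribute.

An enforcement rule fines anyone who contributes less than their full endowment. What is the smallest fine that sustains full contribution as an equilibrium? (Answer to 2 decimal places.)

46.17 tokens

Given the others contribute fully, the best deviation is to contribute 0 (any partial contribution still incurs the fine and gives up units whose private return 0.19 is below 1).
Deviating from 57 to 0 saves 57 tokens but forfeits the deviator's share of the drop in the planting fund: 0.19 × 57 = 10.83.
So the deviation gain is 57 − 10.83 = 46.17, and the fine must be at least 46.17 tokens to wipe it out.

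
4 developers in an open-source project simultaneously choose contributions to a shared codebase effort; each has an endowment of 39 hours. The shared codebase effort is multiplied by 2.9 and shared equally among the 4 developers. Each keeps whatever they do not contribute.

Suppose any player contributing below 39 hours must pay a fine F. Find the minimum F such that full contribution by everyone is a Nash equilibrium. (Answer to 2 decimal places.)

10.73 hours

Given the others contribute fully, the best deviation is to contribute 0 (any partial contribution still incurs the fine and gives up units whose private return 0.7250 is below 1).
Deviating from 39 to 0 saves 39 hours but forfeits the deviator's share of the drop in the shared codebase effort: 2.9/4 × 39 = 28.27.
So the deviation gain is 39 − 28.27 = 10.73, and the fine must be at least 10.73 hours to wipe it out.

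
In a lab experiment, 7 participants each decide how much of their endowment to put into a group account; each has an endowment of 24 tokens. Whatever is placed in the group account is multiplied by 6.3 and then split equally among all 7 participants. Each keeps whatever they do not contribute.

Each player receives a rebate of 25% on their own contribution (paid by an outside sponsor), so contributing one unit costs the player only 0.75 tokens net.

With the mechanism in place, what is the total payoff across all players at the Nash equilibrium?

Under the mechanism each unit contributed yields (6.3/7) / 0.75 = 1.2000 back to its contributor per unit of net cost, which exceeds 1, making full contribution the dominant choice for everyone.
At the Nash equilibrium everyone contributes 24. Group total payoff = 7 × (24 × 0.25 + 6.3 × 24) = 1100.40.

1100.40 tokens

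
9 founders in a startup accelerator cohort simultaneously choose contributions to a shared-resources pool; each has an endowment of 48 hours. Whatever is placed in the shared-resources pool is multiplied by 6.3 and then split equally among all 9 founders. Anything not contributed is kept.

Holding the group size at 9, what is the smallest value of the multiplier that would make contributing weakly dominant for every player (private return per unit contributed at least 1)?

9

A contributed unit returns (multiplier)/9 to its contributor.
This reaches 1 exactly when the multiplier is 9.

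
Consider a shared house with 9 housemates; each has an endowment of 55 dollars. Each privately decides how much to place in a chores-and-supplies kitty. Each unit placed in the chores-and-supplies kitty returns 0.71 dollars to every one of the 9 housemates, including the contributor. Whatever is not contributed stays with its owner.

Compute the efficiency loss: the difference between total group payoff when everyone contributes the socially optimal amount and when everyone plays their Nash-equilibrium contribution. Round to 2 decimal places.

2668.05 dollars

The private return per contributed unit is 0.71 < 1, so contributing 0 is dominant for every player. At the Nash equilibrium everyone keeps their 55, and the group total is 9 × 55 = 495.
Each contributed unit returns 6.390 to the group as a whole (0.71 to each of 9 players), which exceeds 1, so the social optimum is full contribution: group total = 6.390 × 495 = 3163.05.
Efficiency loss = 3163.05 − 495 = 2668.05.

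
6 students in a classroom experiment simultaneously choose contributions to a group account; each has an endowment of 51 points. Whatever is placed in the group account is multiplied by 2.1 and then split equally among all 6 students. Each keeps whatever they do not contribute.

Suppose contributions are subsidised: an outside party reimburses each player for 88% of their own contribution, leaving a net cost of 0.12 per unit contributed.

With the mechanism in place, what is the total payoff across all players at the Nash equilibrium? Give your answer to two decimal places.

911.88 points

Under the mechanism each unit contributed yields (2.1/6) / 0.12 = 2.9167 back to its contributor per unit of net cost, which exceeds 1, making full contribution the dominant choice for everyone.
At the Nash equilibrium everyone contributes 51. Group total payoff = 6 × (51 × 0.88 + 2.1 × 51) = 911.88.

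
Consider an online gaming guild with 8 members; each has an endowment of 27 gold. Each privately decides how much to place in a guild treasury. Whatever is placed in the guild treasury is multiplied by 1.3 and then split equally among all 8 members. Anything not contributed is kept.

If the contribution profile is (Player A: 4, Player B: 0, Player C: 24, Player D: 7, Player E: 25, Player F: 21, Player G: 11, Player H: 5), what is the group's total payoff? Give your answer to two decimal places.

245.10 gold

Total contributed: 4 + 0 + 24 + 7 + 25 + 21 + 11 + 5 = 97; total kept: 8 × 27 − 97 = 119.
The guild treasury pays out 1.3 × 97 = 126.10 in aggregate.
Group total = 119 + 126.10 = 245.10.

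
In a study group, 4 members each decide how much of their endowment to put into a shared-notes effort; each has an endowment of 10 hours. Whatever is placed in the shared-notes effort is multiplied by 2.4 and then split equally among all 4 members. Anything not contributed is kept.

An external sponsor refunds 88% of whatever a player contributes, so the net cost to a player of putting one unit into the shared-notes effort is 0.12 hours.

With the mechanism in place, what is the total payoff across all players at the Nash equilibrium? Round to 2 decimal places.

131.20 hours

Under the mechanism each unit contributed yields (2.4/4) / 0.12 = 5.0000 back to its contributor per unit of net cost, which exceeds 1, making full contribution the dominant choice for everyone.
So the Nash equilibrium is full contribution by all 4; the group earns 4 × (10 × 0.88 + 2.4 × 10) = 131.20.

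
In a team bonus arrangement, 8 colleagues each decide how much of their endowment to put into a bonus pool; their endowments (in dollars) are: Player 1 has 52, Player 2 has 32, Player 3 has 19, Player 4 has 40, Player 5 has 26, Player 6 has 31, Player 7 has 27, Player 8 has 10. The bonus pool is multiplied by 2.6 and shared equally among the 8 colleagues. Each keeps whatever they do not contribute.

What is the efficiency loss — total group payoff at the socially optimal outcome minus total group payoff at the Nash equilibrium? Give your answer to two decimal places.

The private return per contributed unit is 2.6/8 = 0.3250 < 1 for every player regardless of endowment, so the Nash equilibrium is zero contribution and the group total is Σ E_j = 52 + 32 + 19 + 40 + 26 + 31 + 27 + 10 = 237.
Each contributed unit returns 2.600 to the group, so the social optimum is full contribution by everyone: group total = 2.600 × 237 = 616.20.
Efficiency loss = (2.600 − 1) × 237 = 379.20.

379.20 dollars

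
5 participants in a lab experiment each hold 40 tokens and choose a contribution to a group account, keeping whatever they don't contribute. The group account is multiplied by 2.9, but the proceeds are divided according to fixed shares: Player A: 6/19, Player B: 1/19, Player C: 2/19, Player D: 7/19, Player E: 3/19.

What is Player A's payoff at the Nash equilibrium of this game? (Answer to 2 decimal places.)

76.63 tokens

Player j's private return per contributed unit is 2.9 × (j's share). Contributing is weakly dominant for j when that share is at least 1/2.9 = 0.3448, and contributing 0 is dominant otherwise.
Player D alone (share 7/19) is above the threshold, contributing 40; the remaining 4 contribute 0. Total contributed: 40.
Player A keeps 40 and receives 2.9 × 40 × 6/19 = 36.63 from the group account, for a payoff of 76.63.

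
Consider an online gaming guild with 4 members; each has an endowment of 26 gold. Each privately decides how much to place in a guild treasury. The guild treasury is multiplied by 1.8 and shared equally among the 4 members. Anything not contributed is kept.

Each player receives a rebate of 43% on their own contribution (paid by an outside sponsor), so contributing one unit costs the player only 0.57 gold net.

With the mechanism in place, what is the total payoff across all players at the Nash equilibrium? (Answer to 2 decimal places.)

104.00 gold

Even with the mechanism, each unit contributed returns only (1.8/4) / 0.57 = 0.7895 per unit of net cost, so contributing nothing is still dominant.
Everyone keeps their endowment and the group total is 4 × 26 = 104.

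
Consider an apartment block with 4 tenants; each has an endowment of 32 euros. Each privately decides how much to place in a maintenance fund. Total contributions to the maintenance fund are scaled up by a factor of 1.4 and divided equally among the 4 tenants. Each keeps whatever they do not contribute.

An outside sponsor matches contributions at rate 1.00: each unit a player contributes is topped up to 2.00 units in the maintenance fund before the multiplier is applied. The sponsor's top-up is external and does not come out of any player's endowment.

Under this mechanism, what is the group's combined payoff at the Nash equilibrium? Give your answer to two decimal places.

128.00 euros

With the mechanism, a contributed unit returns 1.4 × 2.00 / 4 = 0.7000 per unit of net cost — still below 1 — so contributing 0 remains dominant for every player.
At the Nash equilibrium no one contributes; group total payoff = 4 × 32 = 128.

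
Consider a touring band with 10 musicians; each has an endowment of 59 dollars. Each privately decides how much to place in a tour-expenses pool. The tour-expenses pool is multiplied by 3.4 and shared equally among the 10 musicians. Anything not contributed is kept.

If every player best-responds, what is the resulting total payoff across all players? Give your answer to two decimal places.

Each contributed unit returns 3.4/10 = 0.3400 to its contributor — below 1 — so contributing 0 is dominant for every player. At the Nash equilibrium everyone keeps their 59, and the group total is 10 × 59 = 590.

590.00 dollars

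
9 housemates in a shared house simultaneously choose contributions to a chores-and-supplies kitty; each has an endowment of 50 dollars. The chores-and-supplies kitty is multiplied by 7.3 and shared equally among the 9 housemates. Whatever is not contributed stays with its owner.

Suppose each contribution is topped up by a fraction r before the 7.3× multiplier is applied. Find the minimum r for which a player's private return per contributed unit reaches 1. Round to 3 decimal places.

0.233

With matching at rate r, one contributed unit becomes (1 + r) in the chores-and-supplies kitty and returns 7.3 × (1 + r) / 9 to the contributor.
Setting this equal to 1: 1 + r = 9/7.3 = 1.2329.
So the minimum matching rate is r = 1.2329 − 1 = 0.233.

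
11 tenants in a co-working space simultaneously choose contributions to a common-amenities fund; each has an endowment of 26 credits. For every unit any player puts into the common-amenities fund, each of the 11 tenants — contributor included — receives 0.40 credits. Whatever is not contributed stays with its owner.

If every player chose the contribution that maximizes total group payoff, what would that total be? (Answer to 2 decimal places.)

1258.40 credits

Each contributed unit returns 4.400 to the group as a whole (0.40 to each of 11 players), which exceeds 1, so the social optimum is full contribution: group total = 4.400 × 286 = 1258.40.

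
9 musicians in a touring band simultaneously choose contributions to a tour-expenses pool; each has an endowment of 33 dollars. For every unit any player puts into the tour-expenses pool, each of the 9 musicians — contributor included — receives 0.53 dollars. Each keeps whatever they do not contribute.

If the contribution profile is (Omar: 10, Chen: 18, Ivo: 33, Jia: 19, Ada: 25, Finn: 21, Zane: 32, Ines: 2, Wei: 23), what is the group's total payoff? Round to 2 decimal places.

Total contributed: 10 + 18 + 33 + 19 + 25 + 21 + 32 + 2 + 23 = 183; total kept: 9 × 33 − 183 = 114.
The tour-expenses pool pays out 0.53 × 9 × 183 = 872.91 in aggregate.
Group total = 114 + 872.91 = 986.91.

986.91 dollars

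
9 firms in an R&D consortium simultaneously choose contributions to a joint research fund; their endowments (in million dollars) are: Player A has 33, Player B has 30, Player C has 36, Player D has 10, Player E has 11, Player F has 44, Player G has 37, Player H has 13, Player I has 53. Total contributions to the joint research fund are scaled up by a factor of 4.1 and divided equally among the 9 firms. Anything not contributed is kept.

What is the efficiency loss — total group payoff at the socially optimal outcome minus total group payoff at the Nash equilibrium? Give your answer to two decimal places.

The private return per contributed unit is 4.1/9 = 0.4556 < 1 for every player regardless of endowment, so the Nash equilibrium is zero contribution and the group total is Σ E_j = 33 + 30 + 36 + 10 + 11 + 44 + 37 + 13 + 53 = 267.
Each contributed unit returns 4.100 to the group, so the social optimum is full contribution by everyone: group total = 4.100 × 267 = 1094.70.
Efficiency loss = (4.100 − 1) × 267 = 827.70.

827.70 million dollars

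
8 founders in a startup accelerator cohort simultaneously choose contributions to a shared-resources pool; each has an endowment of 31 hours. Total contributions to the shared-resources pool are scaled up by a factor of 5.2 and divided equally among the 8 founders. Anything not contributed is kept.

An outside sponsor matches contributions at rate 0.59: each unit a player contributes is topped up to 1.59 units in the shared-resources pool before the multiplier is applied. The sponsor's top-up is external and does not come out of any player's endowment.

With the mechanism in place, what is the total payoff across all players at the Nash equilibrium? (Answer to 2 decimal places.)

2050.46 hours

With the mechanism, a contributed unit returns 5.2 × 1.59 / 8 = 1.0335 per unit of net cost to the contributor — now above 1 — so contributing fully is weakly dominant for every player.
At the Nash equilibrium everyone contributes 31. Group total payoff = 5.2 × 1.59 × 248 = 2050.46.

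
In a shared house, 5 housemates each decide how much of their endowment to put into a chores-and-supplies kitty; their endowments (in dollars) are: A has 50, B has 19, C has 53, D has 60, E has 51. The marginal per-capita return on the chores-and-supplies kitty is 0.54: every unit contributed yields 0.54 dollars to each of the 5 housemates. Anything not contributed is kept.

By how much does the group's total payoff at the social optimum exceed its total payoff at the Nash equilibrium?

The private return per contributed unit is 0.54 < 1 for everyone, so the Nash equilibrium is zero contribution and the group total is Σ E_j = 50 + 19 + 53 + 60 + 51 = 233.
Each contributed unit returns 2.700 to the group, so the social optimum is full contribution by everyone: group total = 2.700 × 233 = 629.10.
Efficiency loss = (2.700 − 1) × 233 = 396.10.

396.10 dollars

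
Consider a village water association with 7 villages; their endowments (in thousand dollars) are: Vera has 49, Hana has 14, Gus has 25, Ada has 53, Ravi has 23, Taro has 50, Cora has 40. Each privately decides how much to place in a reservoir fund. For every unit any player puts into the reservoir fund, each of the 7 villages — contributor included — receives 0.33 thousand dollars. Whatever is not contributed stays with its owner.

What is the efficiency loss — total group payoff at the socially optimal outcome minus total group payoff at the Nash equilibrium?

The private return per contributed unit is 0.33 < 1 for everyone, so the Nash equilibrium is zero contribution and the group total is Σ E_j = 49 + 14 + 25 + 53 + 23 + 50 + 40 = 254.
Each contributed unit returns 2.310 to the group, so the social optimum is full contribution by everyone: group total = 2.310 × 254 = 586.74.
Efficiency loss = (2.310 − 1) × 254 = 332.74.

332.74 thousand dollars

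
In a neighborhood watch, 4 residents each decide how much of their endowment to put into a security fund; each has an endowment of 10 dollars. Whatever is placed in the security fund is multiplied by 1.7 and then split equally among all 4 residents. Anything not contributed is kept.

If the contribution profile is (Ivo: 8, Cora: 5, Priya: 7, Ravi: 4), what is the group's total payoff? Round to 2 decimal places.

56.80 dollars

Total contributed: 8 + 5 + 7 + 4 = 24; total kept: 4 × 10 − 24 = 16.
The security fund pays out 1.7 × 24 = 40.80 in aggregate.
Group total = 16 + 40.80 = 56.80.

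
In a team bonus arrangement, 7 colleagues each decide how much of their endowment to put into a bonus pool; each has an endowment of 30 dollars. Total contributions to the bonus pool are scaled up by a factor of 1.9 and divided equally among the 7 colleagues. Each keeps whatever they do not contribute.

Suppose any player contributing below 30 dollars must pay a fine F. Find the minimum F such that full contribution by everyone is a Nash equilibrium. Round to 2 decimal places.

Given the others contribute fully, the best deviation is to contribute 0 (any partial contribution still incurs the fine and gives up units whose private return 0.2714 is below 1).
Deviating from 30 to 0 saves 30 dollars but forfeits the deviator's share of the drop in the bonus pool: 1.9/7 × 30 = 8.14.
So the deviation gain is 30 − 8.14 = 21.86, and the fine must be at least 21.86 dollars to wipe it out.

21.86 dollars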